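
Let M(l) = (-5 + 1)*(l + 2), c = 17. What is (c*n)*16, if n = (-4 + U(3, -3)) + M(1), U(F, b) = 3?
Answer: -3536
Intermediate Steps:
M(l) = -8 - 4*l (M(l) = -4*(2 + l) = -8 - 4*l)
n = -13 (n = (-4 + 3) + (-8 - 4*1) = -1 + (-8 - 4) = -1 - 12 = -13)
(c*n)*16 = (17*(-13))*16 = -221*16 = -3536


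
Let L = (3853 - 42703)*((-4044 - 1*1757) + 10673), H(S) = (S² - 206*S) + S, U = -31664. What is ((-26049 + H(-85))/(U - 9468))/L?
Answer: -1399/7785349790400 ≈ -1.7970e-10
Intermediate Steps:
H(S) = S² - 205*S
L = -189277200 (L = -38850*((-4044 - 1757) + 10673) = -38850*(-5801 + 10673) = -38850*4872 = -189277200)
((-26049 + H(-85))/(U - 9468))/L = ((-26049 - 85*(-205 - 85))/(-31664 - 9468))/(-189277200) = ((-26049 - 85*(-290))/(-41132))*(-1/189277200) = ((-26049 + 24650)*(-1/41132))*(-1/189277200) = -1399*(-1/41132)*(-1/189277200) = (1399/41132)*(-1/189277200) = -1399/7785349790400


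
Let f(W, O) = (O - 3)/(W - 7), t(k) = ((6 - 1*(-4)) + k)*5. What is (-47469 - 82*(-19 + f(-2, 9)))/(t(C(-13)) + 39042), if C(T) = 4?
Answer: -137569/117336 ≈ -1.1724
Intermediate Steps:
t(k) = 50 + 5*k (t(k) = ((6 + 4) + k)*5 = (10 + k)*5 = 50 + 5*k)
f(W, O) = (-3 + O)/(-7 + W)
(-47469 - 82*(-19 + f(-2, 9)))/(t(C(-13)) + 39042) = (-47469 - 82*(-19 + (-3 + 9)/(-7 - 2)))/((50 + 5*4) + 39042) = (-47469 - 82*(-19 + 6/(-9)))/((50 + 20) + 39042) = (-47469 - 82*(-19 - 1/9*6))/(70 + 39042) = (-47469 - 82*(-19 - 2/3))/39112 = (-47469 - 82*(-59/3))*(1/39112) = (-47469 + 4838/3)*(1/39112) = -137569/3*1/39112 = -137569/117336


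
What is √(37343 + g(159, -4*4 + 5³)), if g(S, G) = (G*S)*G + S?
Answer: √1926581 ≈ 1388.0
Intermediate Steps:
g(S, G) = S + S*G² (g(S, G) = S*G² + S = S + S*G²)
√(37343 + g(159, -4*4 + 5³)) = √(37343 + 159*(1 + (-4*4 + 5³)²)) = √(37343 + 159*(1 + (-16 + 125)²)) = √(37343 + 159*(1 + 109²)) = √(37343 + 159*(1 + 11881)) = √(37343 + 159*11882) = √(37343 + 1889238) = √1926581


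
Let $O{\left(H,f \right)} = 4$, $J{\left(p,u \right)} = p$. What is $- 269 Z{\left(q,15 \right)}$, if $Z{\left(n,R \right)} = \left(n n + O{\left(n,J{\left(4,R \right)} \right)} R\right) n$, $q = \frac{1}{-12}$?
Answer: $\frac{2324429}{1728} \approx 1345.2$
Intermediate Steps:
$q = - \frac{1}{12} \approx -0.083333$
$Z{\left(n,R \right)} = n \left(n^{2} + 4 R\right)$ ($Z{\left(n,R \right)} = \left(n n + 4 R\right) n = \left(n^{2} + 4 R\right) n = n \left(n^{2} + 4 R\right)$)
$- 269 Z{\left(q,15 \right)} = - 269 \left(- \frac{\left(- \frac{1}{12}\right)^{2} + 4 \cdot 15}{12}\right) = - 269 \left(- \frac{\frac{1}{144} + 60}{12}\right) = - 269 \left(\left(- \frac{1}{12}\right) \frac{8641}{144}\right) = \left(-269\right) \left(- \frac{8641}{1728}\right) = \frac{2324429}{1728}$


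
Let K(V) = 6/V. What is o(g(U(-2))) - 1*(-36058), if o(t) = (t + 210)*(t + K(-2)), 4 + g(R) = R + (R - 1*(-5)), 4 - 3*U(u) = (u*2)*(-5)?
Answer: 301684/9 ≈ 33520.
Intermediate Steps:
U(u) = 4/3 + 10*u/3 (U(u) = 4/3 - u*2*(-5)/3 = 4/3 - 2*u*(-5)/3 = 4/3 - (-10)*u/3 = 4/3 + 10*u/3)
g(R) = 1 + 2*R (g(R) = -4 + (R + (R - 1*(-5))) = -4 + (R + (R + 5)) = -4 + (R + (5 + R)) = -4 + (5 + 2*R) = 1 + 2*R)
o(t) = (-3 + t)*(210 + t) (o(t) = (t + 210)*(t + 6/(-2)) = (210 + t)*(t + 6*(-1/2)) = (210 + t)*(t - 3) = (210 + t)*(-3 + t) = (-3 + t)*(210 + t))
o(g(U(-2))) - 1*(-36058) = (-630 + (1 + 2*(4/3 + (10/3)*(-2)))**2 + 207*(1 + 2*(4/3 + (10/3)*(-2)))) - 1*(-36058) = (-630 + (1 + 2*(4/3 - 20/3))**2 + 207*(1 + 2*(4/3 - 20/3))) + 36058 = (-630 + (1 + 2*(-16/3))**2 + 207*(1 + 2*(-16/3))) + 36058 = (-630 + (1 - 32/3)**2 + 207*(1 - 32/3)) + 36058 = (-630 + (-29/3)**2 + 207*(-29/3)) + 36058 = (-630 + 841/9 - 2001) + 36058 = -22838/9 + 36058 = 301684/9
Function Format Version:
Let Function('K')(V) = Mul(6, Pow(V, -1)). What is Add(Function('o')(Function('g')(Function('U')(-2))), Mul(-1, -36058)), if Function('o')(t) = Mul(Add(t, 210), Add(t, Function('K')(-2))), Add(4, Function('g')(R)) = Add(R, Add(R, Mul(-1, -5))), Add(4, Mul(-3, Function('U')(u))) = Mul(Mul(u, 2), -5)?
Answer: Rational(301684, 9) ≈ 33520.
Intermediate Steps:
Function('U')(u) = Add(Rational(4, 3), Mul(Rational(10, 3), u)) (Function('U')(u) = Add(Rational(4, 3), Mul(Rational(-1, 3), Mul(Mul(u, 2), -5))) = Add(Rational(4, 3), Mul(Rational(-1, 3), Mul(Mul(2, u), -5))) = Add(Rational(4, 3), Mul(Rational(-1, 3), Mul(-10, u))) = Add(Rational(4, 3), Mul(Rational(10, 3), u)))
Function('g')(R) = Add(1, Mul(2, R)) (Function('g')(R) = Add(-4, Add(R, Add(R, Mul(-1, -5)))) = Add(-4, Add(R, Add(R, 5))) = Add(-4, Add(R, Add(5, R))) = Add(-4, Add(5, Mul(2, R))) = Add(1, Mul(2, R)))
Function('o')(t) = Mul(Add(-3, t), Add(210, t)) (Function('o')(t) = Mul(Add(t, 210), Add(t, Mul(6, Pow(-2, -1)))) = Mul(Add(210, t), Add(t, Mul(6, Rational(-1, 2)))) = Mul(Add(210, t), Add(t, -3)) = Mul(Add(210, t), Add(-3, t)) = Mul(Add(-3, t), Add(210, t)))
Add(Function('o')(Function('g')(Function('U')(-2))), Mul(-1, -36058)) = Add(Add(-630, Pow(Add(1, Mul(2, Add(Rational(4, 3), Mul(Rational(10, 3), -2)))), 2), Mul(207, Add(1, Mul(2, Add(Rational(4, 3), Mul(Rational(10, 3), -2)))))), Mul(-1, -36058)) = Add(Add(-630, Pow(Add(1, Mul(2, Add(Rational(4, 3), Rational(-20, 3)))), 2), Mul(207, Add(1, Mul(2, Add(Rational(4, 3), Rational(-20, 3)))))), 36058) = Add(Add(-630, Pow(Add(1, Mul(2, Rational(-16, 3))), 2), Mul(207, Add(1, Mul(2, Rational(-16, 3))))), 36058) = Add(Add(-630, Pow(Add(1, Rational(-32, 3)), 2), Mul(207, Add(1, Rational(-32, 3)))), 36058) = Add(Add(-630, Pow(Rational(-29, 3), 2), Mul(207, Rational(-29, 3))), 36058) = Add(Add(-630, Rational(841, 9), -2001), 36058) = Add(Rational(-22838, 9), 36058) = Rational(301684, 9)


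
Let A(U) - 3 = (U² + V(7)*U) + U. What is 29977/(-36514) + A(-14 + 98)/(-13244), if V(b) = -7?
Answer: -318182329/241795708 ≈ -1.3159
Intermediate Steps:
A(U) = 3 + U² - 6*U (A(U) = 3 + ((U² - 7*U) + U) = 3 + (U² - 6*U) = 3 + U² - 6*U)
29977/(-36514) + A(-14 + 98)/(-13244) = 29977/(-36514) + (3 + (-14 + 98)² - 6*(-14 + 98))/(-13244) = 29977*(-1/36514) + (3 + 84² - 6*84)*(-1/13244) = -29977/36514 + (3 + 7056 - 504)*(-1/13244) = -29977/36514 + 6555*(-1/13244) = -29977/36514 - 6555/13244 = -318182329/241795708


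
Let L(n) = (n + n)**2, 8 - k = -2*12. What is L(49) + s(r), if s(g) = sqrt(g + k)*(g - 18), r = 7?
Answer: 9604 - 11*sqrt(39) ≈ 9535.3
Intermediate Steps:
k = 32 (k = 8 - (-2)*12 = 8 - 1*(-24) = 8 + 24 = 32)
s(g) = sqrt(32 + g)*(-18 + g) (s(g) = sqrt(g + 32)*(g - 18) = sqrt(32 + g)*(-18 + g))
L(n) = 4*n**2 (L(n) = (2*n)**2 = 4*n**2)
L(49) + s(r) = 4*49**2 + sqrt(32 + 7)*(-18 + 7) = 4*2401 + sqrt(39)*(-11) = 9604 - 11*sqrt(39)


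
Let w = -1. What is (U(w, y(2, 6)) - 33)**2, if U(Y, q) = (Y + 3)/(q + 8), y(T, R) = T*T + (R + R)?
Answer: 156025/144 ≈ 1083.5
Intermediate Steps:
y(T, R) = T**2 + 2*R
U(Y, q) = (3 + Y)/(8 + q)
(U(w, y(2, 6)) - 33)**2 = ((3 - 1)/(8 + (2**2 + 2*6)) - 33)**2 = (2/(8 + (4 + 12)) - 33)**2 = (2/(8 + 16) - 33)**2 = (2/24 - 33)**2 = ((1/24)*2 - 33)**2 = (1/12 - 33)**2 = (-395/12)**2 = 156025/144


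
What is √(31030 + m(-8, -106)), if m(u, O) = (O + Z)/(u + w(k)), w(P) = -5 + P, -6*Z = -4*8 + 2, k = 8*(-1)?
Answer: √13686351/21 ≈ 176.17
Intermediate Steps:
k = -8
Z = 5 (Z = -(-4*8 + 2)/6 = -(-32 + 2)/6 = -⅙*(-30) = 5)
m(u, O) = (5 + O)/(-13 + u) (m(u, O) = (O + 5)/(u + (-5 - 8)) = (5 + O)/(u - 13) = (5 + O)/(-13 + u))
√(31030 + m(-8, -106)) = √(31030 + (5 - 106)/(-13 - 8)) = √(31030 - 101/(-21)) = √(31030 - 1/21*(-101)) = √(31030 + 101/21) = √(651731/21) = √13686351/21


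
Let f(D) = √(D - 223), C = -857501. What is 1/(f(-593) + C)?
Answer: -857501/735307965817 - 4*I*√51/735307965817 ≈ -1.1662e-6 - 3.8849e-11*I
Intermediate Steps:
f(D) = √(-223 + D)
1/(f(-593) + C) = 1/(√(-223 - 593) - 857501) = 1/(√(-816) - 857501) = 1/(4*I*√51 - 857501) = 1/(-857501 + 4*I*√51)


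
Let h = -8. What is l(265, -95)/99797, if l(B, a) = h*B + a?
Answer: -2215/99797 ≈ -0.022195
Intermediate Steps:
l(B, a) = a - 8*B (l(B, a) = -8*B + a = a - 8*B)
l(265, -95)/99797 = (-95 - 8*265)/99797 = (-95 - 2120)*(1/99797) = -2215*1/99797 = -2215/99797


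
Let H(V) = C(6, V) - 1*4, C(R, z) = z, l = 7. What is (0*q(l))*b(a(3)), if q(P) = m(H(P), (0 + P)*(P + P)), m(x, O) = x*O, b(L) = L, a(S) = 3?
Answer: 0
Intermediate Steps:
H(V) = -4 + V (H(V) = V - 1*4 = V - 4 = -4 + V)
m(x, O) = O*x
q(P) = 2*P**2*(-4 + P) (q(P) = ((0 + P)*(P + P))*(-4 + P) = (P*(2*P))*(-4 + P) = (2*P**2)*(-4 + P) = 2*P**2*(-4 + P))
(0*q(l))*b(a(3)) = (0*(2*7**2*(-4 + 7)))*3 = (0*(2*49*3))*3 = (0*294)*3 = 0*3 = 0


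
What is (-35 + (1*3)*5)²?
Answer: 400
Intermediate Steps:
(-35 + (1*3)*5)² = (-35 + 3*5)² = (-35 + 15)² = (-20)² = 400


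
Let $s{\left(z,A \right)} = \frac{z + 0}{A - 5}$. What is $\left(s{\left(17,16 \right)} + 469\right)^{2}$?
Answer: $\frac{26790976}{121} \approx 2.2141 \cdot 10^{5}$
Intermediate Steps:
$s{\left(z,A \right)} = \frac{z}{-5 + A}$
$\left(s{\left(17,16 \right)} + 469\right)^{2} = \left(\frac{17}{-5 + 16} + 469\right)^{2} = \left(\frac{17}{11} + 469\right)^{2} = \left(\frac{5176}{11}\right)^{2} = \frac{26790976}{121}$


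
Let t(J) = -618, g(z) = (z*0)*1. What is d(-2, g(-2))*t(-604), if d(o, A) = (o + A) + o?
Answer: 2472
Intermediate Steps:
g(z) = 0 (g(z) = 0*1 = 0)
d(o, A) = A + 2*o (d(o, A) = (A + o) + o = A + 2*o)
d(-2, g(-2))*t(-604) = (0 + 2*(-2))*(-618) = (0 - 4)*(-618) = -4*(-618) = 2472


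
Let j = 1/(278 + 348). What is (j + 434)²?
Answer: 73812739225/391876 ≈ 1.8836e+5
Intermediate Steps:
j = 1/626 ≈ 0.0015974
(j + 434)² = (1/626 + 434)² = (271685/626)² = 73812739225/391876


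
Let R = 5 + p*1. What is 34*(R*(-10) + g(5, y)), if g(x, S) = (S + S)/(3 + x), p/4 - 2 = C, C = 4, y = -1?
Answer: -19737/2 ≈ -9868.5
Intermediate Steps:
p = 24 (p = 8 + 4*4 = 8 + 16 = 24)
R = 29 (R = 5 + 24*1 = 5 + 24 = 29)
g(x, S) = 2*S/(3 + x) (g(x, S) = (2*S)/(3 + x) = 2*S/(3 + x))
34*(R*(-10) + g(5, y)) = 34*(29*(-10) + 2*(-1)/(3 + 5)) = 34*(-290 + 2*(-1)/8) = 34*(-290 + 2*(-1)*(⅛)) = 34*(-290 - ¼) = 34*(-1161/4) = -19737/2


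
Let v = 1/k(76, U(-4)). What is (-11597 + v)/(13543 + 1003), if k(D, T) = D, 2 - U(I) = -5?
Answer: -881371/1105496 ≈ -0.79726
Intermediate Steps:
U(I) = 7 (U(I) = 2 - 1*(-5) = 2 + 5 = 7)
v = 1/76 ≈ 0.013158
(-11597 + v)/(13543 + 1003) = (-11597 + 1/76)/(13543 + 1003) = -881371/76/14546 = -881371/76*1/14546 = -881371/1105496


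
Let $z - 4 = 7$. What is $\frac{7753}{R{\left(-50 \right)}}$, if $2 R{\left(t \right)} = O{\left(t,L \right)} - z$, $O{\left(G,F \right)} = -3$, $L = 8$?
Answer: $- \frac{7753}{7} \approx -1107.6$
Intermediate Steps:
$z = 11$ ($z = 4 + 7 = 11$)
$R{\left(t \right)} = -7$ ($R{\left(t \right)} = \frac{-3 - 11}{2} = \frac{1}{2} \left(-14\right) = -7$)
$\frac{7753}{R{\left(-50 \right)}} = \frac{7753}{-7} = 7753 \left(- \frac{1}{7}\right) = - \frac{7753}{7}$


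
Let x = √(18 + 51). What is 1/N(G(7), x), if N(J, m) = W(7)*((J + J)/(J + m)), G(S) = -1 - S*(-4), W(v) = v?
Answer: 1/14 + √69/378 ≈ 0.093404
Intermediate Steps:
G(S) = -1 + 4*S (G(S) = -1 - (-4)*S = -1 + 4*S)
x = √69 ≈ 8.3066
N(J, m) = 14*J/(J + m) (N(J, m) = 7*((J + J)/(J + m)) = 7*((2*J)/(J + m)) = 7*(2*J/(J + m)) = 14*J/(J + m))
1/N(G(7), x) = 1/(14*(-1 + 4*7)/((-1 + 4*7) + √69)) = 1/(14*(-1 + 28)/((-1 + 28) + √69)) = 1/(14*27/(27 + √69)) = 1/(378/(27 + √69)) = 1/14 + √69/378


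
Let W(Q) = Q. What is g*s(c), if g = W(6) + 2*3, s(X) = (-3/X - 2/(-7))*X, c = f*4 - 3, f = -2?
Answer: -516/7 ≈ -73.714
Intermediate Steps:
c = -11 (c = -2*4 - 3 = -8 - 3 = -11)
s(X) = X*(2/7 - 3/X) (s(X) = (-3/X - 2*(-⅐))*X = (-3/X + 2/7)*X = (2/7 - 3/X)*X = X*(2/7 - 3/X))
g = 12 (g = 6 + 2*3 = 6 + 6 = 12)
g*s(c) = 12*(-3 + (2/7)*(-11)) = 12*(-3 - 22/7) = 12*(-43/7) = -516/7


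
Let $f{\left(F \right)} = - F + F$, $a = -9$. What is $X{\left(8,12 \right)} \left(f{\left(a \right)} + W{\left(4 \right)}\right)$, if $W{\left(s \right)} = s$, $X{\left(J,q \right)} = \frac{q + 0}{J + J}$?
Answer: $3$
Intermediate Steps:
$f{\left(F \right)} = 0$
$X{\left(J,q \right)} = \frac{q}{2 J}$
$X{\left(8,12 \right)} \left(f{\left(a \right)} + W{\left(4 \right)}\right) = \frac{1}{2} \cdot 12 \cdot \frac{1}{8} \left(0 + 4\right) = \frac{1}{2} \cdot 12 \cdot \frac{1}{8} \cdot 4 = \frac{3}{4} \cdot 4 = 3$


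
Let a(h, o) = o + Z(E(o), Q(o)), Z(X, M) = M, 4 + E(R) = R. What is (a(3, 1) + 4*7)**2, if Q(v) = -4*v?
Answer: 625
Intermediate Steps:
E(R) = -4 + R
a(h, o) = -3*o (a(h, o) = o - 4*o = -3*o)
(a(3, 1) + 4*7)**2 = (-3*1 + 4*7)**2 = (-3 + 28)**2 = 25**2 = 625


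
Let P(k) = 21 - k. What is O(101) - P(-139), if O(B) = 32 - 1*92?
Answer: -220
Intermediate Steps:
O(B) = -60 (O(B) = 32 - 92 = -60)
O(101) - P(-139) = -60 - (21 - 1*(-139)) = -60 - (21 + 139) = -60 - 1*160 = -60 - 160 = -220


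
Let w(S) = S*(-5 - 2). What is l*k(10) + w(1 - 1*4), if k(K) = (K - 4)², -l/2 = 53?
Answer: -3795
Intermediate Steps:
l = -106 (l = -2*53 = -106)
k(K) = (-4 + K)²
w(S) = -7*S (w(S) = S*(-7) = -7*S)
l*k(10) + w(1 - 1*4) = -106*(-4 + 10)² - 7*(1 - 1*4) = -106*6² - 7*(1 - 4) = -106*36 - 7*(-3) = -3816 + 21 = -3795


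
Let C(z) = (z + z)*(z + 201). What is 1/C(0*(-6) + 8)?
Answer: 1/3344 ≈ 0.00029904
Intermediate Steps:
C(z) = 2*z*(201 + z) (C(z) = (2*z)*(201 + z) = 2*z*(201 + z))
1/C(0*(-6) + 8) = 1/(2*(0*(-6) + 8)*(201 + (0*(-6) + 8))) = 1/(2*(0 + 8)*(201 + (0 + 8))) = 1/(2*8*(201 + 8)) = 1/(2*8*209) = 1/3344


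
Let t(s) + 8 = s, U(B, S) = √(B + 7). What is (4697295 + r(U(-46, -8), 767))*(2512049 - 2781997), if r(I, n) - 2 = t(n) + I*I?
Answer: -1268220293116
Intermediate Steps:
U(B, S) = √(7 + B)
t(s) = -8 + s
r(I, n) = -6 + n + I² (r(I, n) = 2 + ((-8 + n) + I*I) = 2 + ((-8 + n) + I²) = 2 + (-8 + n + I²) = -6 + n + I²)
(4697295 + r(U(-46, -8), 767))*(2512049 - 2781997) = (4697295 + (-6 + 767 + (√(7 - 46))²))*(2512049 - 2781997) = (4697295 + (-6 + 767 + (√(-39))²))*(-269948) = (4697295 + (-6 + 767 + (I*√39)²))*(-269948) = (4697295 + (-6 + 767 - 39))*(-269948) = (4697295 + 722)*(-269948) = 4698017*(-269948) = -1268220293116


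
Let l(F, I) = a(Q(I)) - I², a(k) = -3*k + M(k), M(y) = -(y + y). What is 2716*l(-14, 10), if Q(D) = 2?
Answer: -298760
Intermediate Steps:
M(y) = -2*y
a(k) = -5*k (a(k) = -3*k - 2*k = -5*k)
l(F, I) = -10 - I² (l(F, I) = -5*2 - I² = -10 - I²)
2716*l(-14, 10) = 2716*(-10 - 1*10²) = 2716*(-10 - 1*100) = 2716*(-10 - 100) = 2716*(-110) = -298760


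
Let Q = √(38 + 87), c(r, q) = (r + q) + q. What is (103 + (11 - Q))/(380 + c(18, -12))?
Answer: 57/187 - 5*√5/374 ≈ 0.27492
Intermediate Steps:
c(r, q) = r + 2*q (c(r, q) = (q + r) + q = r + 2*q)
Q = 5*√5 (Q = √125 = 5*√5 ≈ 11.180)
(103 + (11 - Q))/(380 + c(18, -12)) = (103 + (11 - 5*√5))/(380 + (18 + 2*(-12))) = (103 + (11 - 5*√5))/(380 + (18 - 24)) = (114 - 5*√5)/(380 - 6) = (114 - 5*√5)/374 = (114 - 5*√5)*(1/374) = 57/187 - 5*√5/374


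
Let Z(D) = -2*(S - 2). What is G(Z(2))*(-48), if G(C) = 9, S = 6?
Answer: -432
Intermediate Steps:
Z(D) = -8 (Z(D) = -2*(6 - 2) = -2*4 = -8)
G(Z(2))*(-48) = 9*(-48) = -432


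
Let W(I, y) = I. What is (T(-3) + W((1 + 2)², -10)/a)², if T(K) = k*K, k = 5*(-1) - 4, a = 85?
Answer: 5308416/7225 ≈ 734.73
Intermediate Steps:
k = -9 (k = -5 - 4 = -9)
T(K) = -9*K
(T(-3) + W((1 + 2)², -10)/a)² = (-9*(-3) + (1 + 2)²/85)² = (27 + 3²*(1/85))² = (27 + 9*(1/85))² = (27 + 9/85)² = (2304/85)² = 5308416/7225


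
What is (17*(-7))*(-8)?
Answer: 952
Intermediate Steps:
(17*(-7))*(-8) = -119*(-8) = 952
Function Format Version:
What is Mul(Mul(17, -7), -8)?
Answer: 952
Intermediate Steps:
Mul(Mul(17, -7), -8) = Mul(-119, -8) = 952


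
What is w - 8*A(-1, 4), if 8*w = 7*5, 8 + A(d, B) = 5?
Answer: 227/8 ≈ 28.375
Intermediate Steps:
A(d, B) = -3 (A(d, B) = -8 + 5 = -3)
w = 35/8 (w = (7*5)/8 = (⅛)*35 = 35/8 ≈ 4.3750)
w - 8*A(-1, 4) = 35/8 - 8*(-3) = 35/8 + 24 = 227/8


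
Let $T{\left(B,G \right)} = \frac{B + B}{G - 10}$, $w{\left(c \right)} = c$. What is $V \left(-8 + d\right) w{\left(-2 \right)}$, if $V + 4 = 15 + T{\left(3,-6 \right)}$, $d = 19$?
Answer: $- \frac{935}{4} \approx -233.75$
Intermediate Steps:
$T{\left(B,G \right)} = \frac{2 B}{-10 + G}$
$V = \frac{85}{8}$ ($V = -4 + \left(15 + 2 \cdot 3 \frac{1}{-10 - 6}\right) = -4 + \left(15 + 2 \cdot 3 \frac{1}{-16}\right) = -4 + \left(15 + 2 \cdot 3 \left(- \frac{1}{16}\right)\right) = -4 + \left(15 - \frac{3}{8}\right) = -4 + \frac{117}{8} = \frac{85}{8} \approx 10.625$)
$V \left(-8 + d\right) w{\left(-2 \right)} = \frac{85 \left(-8 + 19\right) \left(-2\right)}{8} = \frac{85 \cdot 11 \left(-2\right)}{8} = \frac{85}{8} \left(-22\right) = - \frac{935}{4}$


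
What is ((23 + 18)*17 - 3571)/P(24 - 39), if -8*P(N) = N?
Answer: -7664/5 ≈ -1532.8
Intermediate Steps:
P(N) = -N/8
((23 + 18)*17 - 3571)/P(24 - 39) = ((23 + 18)*17 - 3571)/((-(24 - 39)/8)) = (41*17 - 3571)/((-⅛*(-15))) = (697 - 3571)/(15/8) = -2874*8/15 = -7664/5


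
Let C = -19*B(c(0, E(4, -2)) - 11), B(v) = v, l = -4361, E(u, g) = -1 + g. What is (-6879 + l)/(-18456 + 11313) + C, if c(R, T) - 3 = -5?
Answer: 1775561/7143 ≈ 248.57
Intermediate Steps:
c(R, T) = -2 (c(R, T) = 3 - 5 = -2)
C = 247 (C = -19*(-2 - 11) = -19*(-13) = 247)
(-6879 + l)/(-18456 + 11313) + C = (-6879 - 4361)/(-18456 + 11313) + 247 = -11240/(-7143) + 247 = -11240*(-1/7143) + 247 = 11240/7143 + 247 = 1775561/7143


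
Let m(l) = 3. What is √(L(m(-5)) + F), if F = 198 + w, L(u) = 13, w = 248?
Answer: 3*√51 ≈ 21.424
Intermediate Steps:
F = 446 (F = 198 + 248 = 446)
√(L(m(-5)) + F) = √(13 + 446) = √459 = 3*√51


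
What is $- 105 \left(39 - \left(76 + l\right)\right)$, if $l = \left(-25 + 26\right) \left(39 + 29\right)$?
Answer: $11025$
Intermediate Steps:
$l = 68$ ($l = 1 \cdot 68 = 68$)
$- 105 \left(39 - \left(76 + l\right)\right) = - 105 \left(39 - 144\right) = \left(-105\right) \left(-105\right) = 11025$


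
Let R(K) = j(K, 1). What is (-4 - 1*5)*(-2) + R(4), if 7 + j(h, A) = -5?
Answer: 6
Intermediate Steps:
j(h, A) = -12 (j(h, A) = -7 - 5 = -12)
R(K) = -12
(-4 - 1*5)*(-2) + R(4) = (-4 - 1*5)*(-2) - 12 = (-4 - 5)*(-2) - 12 = -9*(-2) - 12 = 18 - 12 = 6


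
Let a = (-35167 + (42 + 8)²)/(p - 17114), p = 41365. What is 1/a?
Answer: -24251/32667 ≈ -0.74237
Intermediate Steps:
a = -32667/24251 (a = (-35167 + (42 + 8)²)/(41365 - 17114) = (-35167 + 50²)/24251 = (-35167 + 2500)*(1/24251) = -32667*1/24251 = -32667/24251 ≈ -1.3470)
1/a = 1/(-32667/24251) = -24251/32667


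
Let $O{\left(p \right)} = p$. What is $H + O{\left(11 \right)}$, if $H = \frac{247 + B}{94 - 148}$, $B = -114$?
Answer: $\frac{461}{54} \approx 8.537$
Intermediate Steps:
$H = - \frac{133}{54}$ ($H = \frac{247 - 114}{94 - 148} = \frac{133}{-54} = 133 \left(- \frac{1}{54}\right) = - \frac{133}{54} \approx -2.463$)
$H + O{\left(11 \right)} = - \frac{133}{54} + 11 = \frac{461}{54}$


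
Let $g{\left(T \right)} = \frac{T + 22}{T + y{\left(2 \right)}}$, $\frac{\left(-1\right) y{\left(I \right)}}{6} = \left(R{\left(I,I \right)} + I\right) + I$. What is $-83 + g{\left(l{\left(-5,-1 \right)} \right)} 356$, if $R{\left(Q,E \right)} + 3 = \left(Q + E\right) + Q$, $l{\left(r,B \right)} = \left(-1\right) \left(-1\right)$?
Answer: $- \frac{11591}{41} \approx -282.71$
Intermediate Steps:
$l{\left(r,B \right)} = 1$
$R{\left(Q,E \right)} = -3 + E + 2 Q$ ($R{\left(Q,E \right)} = -3 + \left(\left(Q + E\right) + Q\right) = -3 + \left(\left(E + Q\right) + Q\right) = -3 + \left(E + 2 Q\right) = -3 + E + 2 Q$)
$y{\left(I \right)} = 18 - 30 I$ ($y{\left(I \right)} = - 6 \left(\left(\left(-3 + I + 2 I\right) + I\right) + I\right) = - 6 \left(\left(\left(-3 + 3 I\right) + I\right) + I\right) = - 6 \left(\left(-3 + 4 I\right) + I\right) = - 6 \left(-3 + 5 I\right) = 18 - 30 I$)
$g{\left(T \right)} = \frac{22 + T}{-42 + T}$ ($g{\left(T \right)} = \frac{T + 22}{T + \left(18 - 60\right)} = \frac{22 + T}{T + \left(18 - 60\right)} = \frac{22 + T}{T - 42} = \frac{22 + T}{-42 + T}$)
$-83 + g{\left(l{\left(-5,-1 \right)} \right)} 356 = -83 + \frac{22 + 1}{-42 + 1} \cdot 356 = -83 + \frac{1}{-41} \cdot 23 \cdot 356 = -83 + \left(- \frac{1}{41}\right) 23 \cdot 356 = -83 - \frac{8188}{41} = - \frac{11591}{41}$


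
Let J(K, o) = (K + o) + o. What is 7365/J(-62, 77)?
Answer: 7365/92 ≈ 80.054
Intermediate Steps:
J(K, o) = K + 2*o
7365/J(-62, 77) = 7365/(-62 + 2*77) = 7365/(-62 + 154) = 7365/92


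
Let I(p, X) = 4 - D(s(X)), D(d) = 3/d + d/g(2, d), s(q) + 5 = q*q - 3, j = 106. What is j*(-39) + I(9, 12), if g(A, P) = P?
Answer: -561819/136 ≈ -4131.0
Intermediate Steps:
s(q) = -8 + q² (s(q) = -5 + (q*q - 3) = -5 + (q² - 3) = -5 + (-3 + q²) = -8 + q²)
D(d) = 1 + 3/d (D(d) = 3/d + d/d = 3/d + 1 = 1 + 3/d)
I(p, X) = 4 - (-5 + X²)/(-8 + X²) (I(p, X) = 4 - (3 + (-8 + X²))/(-8 + X²) = 4 - (-5 + X²)/(-8 + X²))
j*(-39) + I(9, 12) = 106*(-39) + 3*(-9 + 12²)/(-8 + 12²) = -4134 + 3*(-9 + 144)/(-8 + 144) = -4134 + 3*135/136 = -4134 + 3*(1/136)*135 = -4134 + 405/136 = -561819/136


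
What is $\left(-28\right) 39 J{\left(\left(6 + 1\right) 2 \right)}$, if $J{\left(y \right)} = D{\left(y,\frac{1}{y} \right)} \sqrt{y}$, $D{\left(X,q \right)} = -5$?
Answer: $5460 \sqrt{14} \approx 20429.0$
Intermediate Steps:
$J{\left(y \right)} = - 5 \sqrt{y}$
$\left(-28\right) 39 J{\left(\left(6 + 1\right) 2 \right)} = \left(-28\right) 39 \left(- 5 \sqrt{\left(6 + 1\right) 2}\right) = - 1092 \left(- 5 \sqrt{7 \cdot 2}\right) = - 1092 \left(- 5 \sqrt{14}\right) = 5460 \sqrt{14}$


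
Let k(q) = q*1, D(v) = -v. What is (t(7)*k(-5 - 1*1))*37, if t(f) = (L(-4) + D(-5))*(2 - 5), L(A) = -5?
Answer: 0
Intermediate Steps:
k(q) = q
t(f) = 0 (t(f) = (-5 - 1*(-5))*(2 - 5) = (-5 + 5)*(-3) = 0*(-3) = 0)
(t(7)*k(-5 - 1*1))*37 = (0*(-5 - 1*1))*37 = (0*(-5 - 1))*37 = (0*(-6))*37 = 0*37 = 0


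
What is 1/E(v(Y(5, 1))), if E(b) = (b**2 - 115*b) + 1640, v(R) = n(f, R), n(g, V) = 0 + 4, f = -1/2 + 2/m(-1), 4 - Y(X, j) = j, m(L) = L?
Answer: 1/1196 ≈ 0.00083612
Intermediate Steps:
Y(X, j) = 4 - j
f = -5/2 (f = -1/2 + 2/(-1) = -1*1/2 + 2*(-1) = -1/2 - 2 = -5/2 ≈ -2.5000)
n(g, V) = 4
v(R) = 4
E(b) = 1640 + b**2 - 115*b
1/E(v(Y(5, 1))) = 1/(1640 + 4**2 - 115*4) = 1/(1640 + 16 - 460) = 1/1196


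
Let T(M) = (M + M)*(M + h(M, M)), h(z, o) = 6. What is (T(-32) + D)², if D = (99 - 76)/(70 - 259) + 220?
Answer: 126773738809/35721 ≈ 3.5490e+6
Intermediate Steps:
D = 41557/189 (D = 23/(-189) + 220 = 23*(-1/189) + 220 = -23/189 + 220 = 41557/189 ≈ 219.88)
T(M) = 2*M*(6 + M) (T(M) = (M + M)*(M + 6) = (2*M)*(6 + M) = 2*M*(6 + M))
(T(-32) + D)² = (2*(-32)*(6 - 32) + 41557/189)² = (2*(-32)*(-26) + 41557/189)² = (1664 + 41557/189)² = (356053/189)² = 126773738809/35721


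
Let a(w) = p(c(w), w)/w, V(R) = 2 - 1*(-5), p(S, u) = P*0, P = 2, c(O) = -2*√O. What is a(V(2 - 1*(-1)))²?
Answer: 0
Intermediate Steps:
p(S, u) = 0 (p(S, u) = 2*0 = 0)
V(R) = 7 (V(R) = 2 + 5 = 7)
a(w) = 0 (a(w) = 0/w = 0)
a(V(2 - 1*(-1)))² = 0² = 0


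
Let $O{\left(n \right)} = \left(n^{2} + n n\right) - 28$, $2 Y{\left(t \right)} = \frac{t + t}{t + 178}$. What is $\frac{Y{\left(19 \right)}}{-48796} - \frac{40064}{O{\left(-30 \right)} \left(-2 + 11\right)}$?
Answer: $- \frac{96282000745}{38326281444} \approx -2.5122$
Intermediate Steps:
$Y{\left(t \right)} = \frac{t}{178 + t}$ ($Y{\left(t \right)} = \frac{\left(t + t\right) \frac{1}{t + 178}}{2} = \frac{2 t \frac{1}{178 + t}}{2} = \frac{t}{178 + t}$)
$O{\left(n \right)} = -28 + 2 n^{2}$ ($O{\left(n \right)} = \left(n^{2} + n^{2}\right) - 28 = 2 n^{2} - 28 = -28 + 2 n^{2}$)
$\frac{Y{\left(19 \right)}}{-48796} - \frac{40064}{O{\left(-30 \right)} \left(-2 + 11\right)} = \frac{19 \frac{1}{178 + 19}}{-48796} - \frac{40064}{\left(-28 + 2 \left(-30\right)^{2}\right) \left(-2 + 11\right)} = \frac{19}{197} \left(- \frac{1}{48796}\right) - \frac{40064}{\left(-28 + 2 \cdot 900\right) 9} = 19 \cdot \frac{1}{197} \left(- \frac{1}{48796}\right) - \frac{40064}{\left(-28 + 1800\right) 9} = \frac{19}{197} \left(- \frac{1}{48796}\right) - \frac{40064}{1772 \cdot 9} = - \frac{19}{9612812} - \frac{40064}{15948} = - \frac{19}{9612812} - \frac{10016}{3987} = - \frac{96282000745}{38326281444}$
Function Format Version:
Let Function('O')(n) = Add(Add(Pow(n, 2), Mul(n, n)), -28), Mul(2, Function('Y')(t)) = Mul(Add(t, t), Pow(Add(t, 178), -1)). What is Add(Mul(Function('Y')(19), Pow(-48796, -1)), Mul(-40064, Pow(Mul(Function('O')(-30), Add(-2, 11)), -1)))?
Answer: Rational(-96282000745, 38326281444) ≈ -2.5122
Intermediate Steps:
Function('Y')(t) = Mul(t, Pow(Add(178, t), -1)) (Function('Y')(t) = Mul(Rational(1, 2), Mul(Add(t, t), Pow(Add(t, 178), -1))) = Mul(Rational(1, 2), Mul(Mul(2, t), Pow(Add(178, t), -1))) = Mul(Rational(1, 2), Mul(2, t, Pow(Add(178, t), -1))) = Mul(t, Pow(Add(178, t), -1)))
Function('O')(n) = Add(-28, Mul(2, Pow(n, 2))) (Function('O')(n) = Add(Add(Pow(n, 2), Pow(n, 2)), -28) = Add(Mul(2, Pow(n, 2)), -28) = Add(-28, Mul(2, Pow(n, 2))))
Add(Mul(Function('Y')(19), Pow(-48796, -1)), Mul(-40064, Pow(Mul(Function('O')(-30), Add(-2, 11)), -1))) = Add(Mul(Mul(19, Pow(Add(178, 19), -1)), Pow(-48796, -1)), Mul(-40064, Pow(Mul(Add(-28, Mul(2, Pow(-30, 2))), Add(-2, 11)), -1))) = Add(Mul(Mul(19, Pow(197, -1)), Rational(-1, 48796)), Mul(-40064, Pow(Mul(Add(-28, Mul(2, 900)), 9), -1))) = Add(Mul(Mul(19, Rational(1, 197)), Rational(-1, 48796)), Mul(-40064, Pow(Mul(Add(-28, 1800), 9), -1))) = Add(Mul(Rational(19, 197), Rational(-1, 48796)), Mul(-40064, Pow(Mul(1772, 9), -1))) = Add(Rational(-19, 9612812), Mul(-40064, Pow(15948, -1))) = Add(Rational(-19, 9612812), Mul(-40064, Rational(1, 15948))) = Add(Rational(-19, 9612812), Rational(-10016, 3987)) = Rational(-96282000745, 38326281444)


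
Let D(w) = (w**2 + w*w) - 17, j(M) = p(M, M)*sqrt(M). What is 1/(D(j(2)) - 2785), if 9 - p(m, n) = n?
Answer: -1/2606 ≈ -0.00038373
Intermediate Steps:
p(m, n) = 9 - n
j(M) = sqrt(M)*(9 - M) (j(M) = (9 - M)*sqrt(M) = sqrt(M)*(9 - M))
D(w) = -17 + 2*w**2 (D(w) = (w**2 + w**2) - 17 = 2*w**2 - 17 = -17 + 2*w**2)
1/(D(j(2)) - 2785) = 1/((-17 + 2*(sqrt(2)*(9 - 1*2))**2) - 2785) = 1/((-17 + 2*(sqrt(2)*(9 - 2))**2) - 2785) = 1/((-17 + 2*(sqrt(2)*7)**2) - 2785) = 1/((-17 + 2*(7*sqrt(2))**2) - 2785) = 1/((-17 + 2*98) - 2785) = 1/((-17 + 196) - 2785) = 1/(179 - 2785) = 1/(-2606) = -1/2606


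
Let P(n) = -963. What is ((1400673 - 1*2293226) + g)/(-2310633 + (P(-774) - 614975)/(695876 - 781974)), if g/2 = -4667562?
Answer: 440291267173/99470132048 ≈ 4.4264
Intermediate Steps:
g = -9335124 (g = 2*(-4667562) = -9335124)
((1400673 - 1*2293226) + g)/(-2310633 + (P(-774) - 614975)/(695876 - 781974)) = ((1400673 - 1*2293226) - 9335124)/(-2310633 + (-963 - 614975)/(695876 - 781974)) = ((1400673 - 2293226) - 9335124)/(-2310633 - 615938/(-86098)) = (-892553 - 9335124)/(-2310633 - 615938*(-1/86098)) = -10227677/(-2310633 + 307969/43049) = -10227677/(-99470132048/43049) = -10227677*(-43049/99470132048) = 440291267173/99470132048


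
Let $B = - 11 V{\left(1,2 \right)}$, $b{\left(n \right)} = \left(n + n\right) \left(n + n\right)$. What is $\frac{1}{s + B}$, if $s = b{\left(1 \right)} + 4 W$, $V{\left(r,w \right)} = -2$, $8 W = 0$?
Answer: $\frac{1}{26} \approx 0.038462$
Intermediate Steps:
$W = 0$ ($W = \frac{1}{8} \cdot 0 = 0$)
$b{\left(n \right)} = 4 n^{2}$ ($b{\left(n \right)} = 2 n 2 n = 4 n^{2}$)
$B = 22$ ($B = \left(-11\right) \left(-2\right) = 22$)
$s = 4$ ($s = 4 \cdot 1^{2} + 4 \cdot 0 = 4 \cdot 1 + 0 = 4 + 0 = 4$)
$\frac{1}{s + B} = \frac{1}{4 + 22} = \frac{1}{26}$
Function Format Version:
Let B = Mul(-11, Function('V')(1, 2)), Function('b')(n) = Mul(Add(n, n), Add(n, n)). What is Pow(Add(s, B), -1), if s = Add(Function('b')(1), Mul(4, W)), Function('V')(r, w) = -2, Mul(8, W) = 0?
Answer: Rational(1, 26) ≈ 0.038462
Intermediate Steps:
W = 0 (W = Mul(Rational(1, 8), 0) = 0)
Function('b')(n) = Mul(4, Pow(n, 2)) (Function('b')(n) = Mul(Mul(2, n), Mul(2, n)) = Mul(4, Pow(n, 2)))
B = 22 (B = Mul(-11, -2) = 22)
s = 4 (s = Add(Mul(4, Pow(1, 2)), Mul(4, 0)) = Add(Mul(4, 1), 0) = Add(4, 0) = 4)
Pow(Add(s, B), -1) = Pow(Add(4, 22), -1) = Pow(26, -1) = Rational(1, 26)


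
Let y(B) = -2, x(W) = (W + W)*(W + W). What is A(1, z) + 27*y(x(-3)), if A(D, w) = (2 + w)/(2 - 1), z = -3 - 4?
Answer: -59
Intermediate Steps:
z = -7
x(W) = 4*W² (x(W) = (2*W)*(2*W) = 4*W²)
A(D, w) = 2 + w (A(D, w) = (2 + w)/1 = (2 + w)*1 = 2 + w)
A(1, z) + 27*y(x(-3)) = (2 - 7) + 27*(-2) = -5 - 54 = -59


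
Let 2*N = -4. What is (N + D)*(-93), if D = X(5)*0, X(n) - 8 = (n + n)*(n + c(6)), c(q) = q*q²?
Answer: 186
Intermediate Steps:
N = -2 (N = (½)*(-4) = -2)
c(q) = q³
X(n) = 8 + 2*n*(216 + n) (X(n) = 8 + (n + n)*(n + 6³) = 8 + (2*n)*(n + 216) = 8 + (2*n)*(216 + n) = 8 + 2*n*(216 + n))
D = 0 (D = (8 + 2*5² + 432*5)*0 = (8 + 2*25 + 2160)*0 = (8 + 50 + 2160)*0 = 2218*0 = 0)
(N + D)*(-93) = (-2 + 0)*(-93) = -2*(-93) = 186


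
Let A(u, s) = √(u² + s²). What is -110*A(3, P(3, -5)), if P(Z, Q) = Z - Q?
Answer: -110*√73 ≈ -939.84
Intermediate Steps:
A(u, s) = √(s² + u²)
-110*A(3, P(3, -5)) = -110*√((3 - 1*(-5))² + 3²) = -110*√((3 + 5)² + 9) = -110*√(8² + 9) = -110*√(64 + 9) = -110*√73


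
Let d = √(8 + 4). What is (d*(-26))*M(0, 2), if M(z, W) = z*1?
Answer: 0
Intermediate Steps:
M(z, W) = z
d = 2*√3 (d = √12 = 2*√3 ≈ 3.4641)
(d*(-26))*M(0, 2) = ((2*√3)*(-26))*0 = -52*√3*0 = 0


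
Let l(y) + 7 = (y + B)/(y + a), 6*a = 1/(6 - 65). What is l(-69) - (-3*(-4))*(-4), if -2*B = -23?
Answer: 1021862/24427 ≈ 41.833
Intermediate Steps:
B = 23/2 (B = -½*(-23) = 23/2 ≈ 11.500)
a = -1/354 (a = 1/(6*(6 - 65)) = (⅙)/(-59) = (⅙)*(-1/59) = -1/354 ≈ -0.0028249)
l(y) = -7 + (23/2 + y)/(-1/354 + y) (l(y) = -7 + (y + 23/2)/(y - 1/354) = -7 + (23/2 + y)/(-1/354 + y))
l(-69) - (-3*(-4))*(-4) = 2*(2039 - 1062*(-69))/(-1 + 354*(-69)) - (-3*(-4))*(-4) = 2*(2039 + 73278)/(-1 - 24426) - 12*(-4) = 2*75317/(-24427) - 1*(-48) = 2*(-1/24427)*75317 + 48 = -150634/24427 + 48 = 1021862/24427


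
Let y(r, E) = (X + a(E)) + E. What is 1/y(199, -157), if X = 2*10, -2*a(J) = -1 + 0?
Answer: -2/273 ≈ -0.0073260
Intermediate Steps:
a(J) = ½ (a(J) = -(-1 + 0)/2 = -½*(-1) = ½)
X = 20
y(r, E) = 41/2 + E (y(r, E) = (20 + ½) + E = 41/2 + E)
1/y(199, -157) = 1/(41/2 - 157) = 1/(-273/2) = -2/273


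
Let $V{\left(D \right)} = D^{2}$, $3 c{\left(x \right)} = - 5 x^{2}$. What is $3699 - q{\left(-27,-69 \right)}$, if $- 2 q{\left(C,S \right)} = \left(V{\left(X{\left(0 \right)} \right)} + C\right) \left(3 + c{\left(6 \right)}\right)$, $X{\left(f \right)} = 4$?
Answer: $\frac{8025}{2} \approx 4012.5$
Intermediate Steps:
$c{\left(x \right)} = - \frac{5 x^{2}}{3}$ ($c{\left(x \right)} = \frac{\left(-5\right) x^{2}}{3} = - \frac{5 x^{2}}{3}$)
$q{\left(C,S \right)} = 456 + \frac{57 C}{2}$ ($q{\left(C,S \right)} = - \frac{\left(4^{2} + C\right) \left(3 - \frac{5 \cdot 6^{2}}{3}\right)}{2} = - \frac{\left(16 + C\right) \left(3 - 60\right)}{2} = - \frac{\left(16 + C\right) \left(-57\right)}{2} = - \frac{-912 - 57 C}{2} = 456 + \frac{57 C}{2}$)
$3699 - q{\left(-27,-69 \right)} = 3699 - \left(456 + \frac{57}{2} \left(-27\right)\right) = 3699 - \left(456 - \frac{1539}{2}\right) = 3699 - - \frac{627}{2} = 3699 + \frac{627}{2} = \frac{8025}{2}$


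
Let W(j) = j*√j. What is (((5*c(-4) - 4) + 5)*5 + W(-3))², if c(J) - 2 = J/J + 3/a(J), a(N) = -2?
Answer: 7117/4 - 255*I*√3 ≈ 1779.3 - 441.67*I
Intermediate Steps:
W(j) = j^(3/2)
c(J) = 3/2 (c(J) = 2 + (J/J + 3/(-2)) = 2 + (1 + 3*(-½)) = 2 + (1 - 3/2) = 2 - ½ = 3/2)
(((5*c(-4) - 4) + 5)*5 + W(-3))² = (((5*(3/2) - 4) + 5)*5 + (-3)^(3/2))² = (((15/2 - 4) + 5)*5 - 3*I*√3)² = ((7/2 + 5)*5 - 3*I*√3)² = ((17/2)*5 - 3*I*√3)² = (85/2 - 3*I*√3)²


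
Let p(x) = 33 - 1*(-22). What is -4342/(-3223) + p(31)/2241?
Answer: 9907687/7222743 ≈ 1.3717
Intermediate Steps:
p(x) = 55 (p(x) = 33 + 22 = 55)
-4342/(-3223) + p(31)/2241 = -4342/(-3223) + 55/2241 = -4342*(-1/3223) + 55*(1/2241) = 4342/3223 + 55/2241 = 9907687/7222743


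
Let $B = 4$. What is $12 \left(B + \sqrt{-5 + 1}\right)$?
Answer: $48 + 24 i \approx 48.0 + 24.0 i$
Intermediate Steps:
$12 \left(B + \sqrt{-5 + 1}\right) = 12 \left(4 + \sqrt{-5 + 1}\right) = 12 \left(4 + \sqrt{-4}\right) = 12 \left(4 + 2 i\right) = 48 + 24 i$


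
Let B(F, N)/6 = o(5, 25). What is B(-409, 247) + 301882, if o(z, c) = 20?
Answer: 302002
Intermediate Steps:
B(F, N) = 120 (B(F, N) = 6*20 = 120)
B(-409, 247) + 301882 = 120 + 301882 = 302002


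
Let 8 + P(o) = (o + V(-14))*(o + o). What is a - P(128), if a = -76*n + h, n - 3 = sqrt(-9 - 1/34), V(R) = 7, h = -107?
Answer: -34887 - 38*I*sqrt(10438)/17 ≈ -34887.0 - 228.37*I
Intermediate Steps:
n = 3 + I*sqrt(10438)/34 (n = 3 + sqrt(-9 - 1/34) = 3 + sqrt(-307/34) = 3 + I*sqrt(10438)/34 ≈ 3.0 + 3.0049*I)
P(o) = -8 + 2*o*(7 + o) (P(o) = -8 + (o + 7)*(o + o) = -8 + (7 + o)*(2*o) = -8 + 2*o*(7 + o))
a = -335 - 38*I*sqrt(10438)/17 (a = -76*(3 + I*sqrt(10438)/34) - 107 = (-228 - 38*I*sqrt(10438)/17) - 107 = -335 - 38*I*sqrt(10438)/17 ≈ -335.0 - 228.37*I)
a - P(128) = (-335 - 38*I*sqrt(10438)/17) - (-8 + 2*128**2 + 14*128) = (-335 - 38*I*sqrt(10438)/17) - (-8 + 2*16384 + 1792) = (-335 - 38*I*sqrt(10438)/17) - (-8 + 32768 + 1792) = (-335 - 38*I*sqrt(10438)/17) - 1*34552 = (-335 - 38*I*sqrt(10438)/17) - 34552 = -34887 - 38*I*sqrt(10438)/17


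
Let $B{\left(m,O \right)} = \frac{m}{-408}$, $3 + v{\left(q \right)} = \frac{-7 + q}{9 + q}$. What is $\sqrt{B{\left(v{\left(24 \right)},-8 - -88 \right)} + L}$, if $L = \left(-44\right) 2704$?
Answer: $\frac{i \sqrt{149776975117}}{1122} \approx 344.93 i$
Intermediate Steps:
$v{\left(q \right)} = -3 + \frac{-7 + q}{9 + q}$
$B{\left(m,O \right)} = - \frac{m}{408}$ ($B{\left(m,O \right)} = m \left(- \frac{1}{408}\right) = - \frac{m}{408}$)
$L = -118976$
$\sqrt{B{\left(v{\left(24 \right)},-8 - -88 \right)} + L} = \sqrt{- \frac{2 \frac{1}{9 + 24} \left(-17 - 24\right)}{408} - 118976} = \sqrt{- \frac{2 \cdot \frac{1}{33} \left(-17 - 24\right)}{408} - 118976} = \sqrt{- \frac{2 \cdot \frac{1}{33} \left(-41\right)}{408} - 118976} = \sqrt{\left(- \frac{1}{408}\right) \left(- \frac{82}{33}\right) - 118976} = \sqrt{\frac{41}{6732} - 118976} = \sqrt{- \frac{800946391}{6732}} = \frac{i \sqrt{149776975117}}{1122}$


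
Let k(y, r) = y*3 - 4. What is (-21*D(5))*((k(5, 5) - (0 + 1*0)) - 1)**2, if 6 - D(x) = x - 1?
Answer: -4200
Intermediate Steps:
k(y, r) = -4 + 3*y (k(y, r) = 3*y - 4 = -4 + 3*y)
D(x) = 7 - x (D(x) = 6 - (x - 1) = 6 - (-1 + x) = 6 + (1 - x) = 7 - x)
(-21*D(5))*((k(5, 5) - (0 + 1*0)) - 1)**2 = (-21*(7 - 1*5))*(((-4 + 3*5) - (0 + 1*0)) - 1)**2 = (-21*(7 - 5))*(((-4 + 15) - (0 + 0)) - 1)**2 = (-21*2)*((11 - 1*0) - 1)**2 = -42*((11 + 0) - 1)**2 = -42*(11 - 1)**2 = -42*10**2 = -42*100 = -4200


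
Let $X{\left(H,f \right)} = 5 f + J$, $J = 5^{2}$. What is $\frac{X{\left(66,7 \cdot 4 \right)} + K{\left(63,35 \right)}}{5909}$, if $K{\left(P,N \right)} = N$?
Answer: $\frac{200}{5909} \approx 0.033847$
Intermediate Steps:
$J = 25$
$X{\left(H,f \right)} = 25 + 5 f$ ($X{\left(H,f \right)} = 5 f + 25 = 25 + 5 f$)
$\frac{X{\left(66,7 \cdot 4 \right)} + K{\left(63,35 \right)}}{5909} = \frac{\left(25 + 5 \cdot 7 \cdot 4\right) + 35}{5909} = \left(\left(25 + 5 \cdot 28\right) + 35\right) \frac{1}{5909} = \left(\left(25 + 140\right) + 35\right) \frac{1}{5909} = \left(165 + 35\right) \frac{1}{5909} = 200 \cdot \frac{1}{5909} = \frac{200}{5909}$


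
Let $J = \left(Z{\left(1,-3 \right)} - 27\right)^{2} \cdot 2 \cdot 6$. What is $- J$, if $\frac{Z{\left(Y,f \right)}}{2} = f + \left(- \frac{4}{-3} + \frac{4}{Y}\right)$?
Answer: $- \frac{17956}{3} \approx -5985.3$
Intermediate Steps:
$Z{\left(Y,f \right)} = \frac{8}{3} + 2 f + \frac{8}{Y}$ ($Z{\left(Y,f \right)} = 2 \left(f + \left(- \frac{4}{-3} + \frac{4}{Y}\right)\right) = 2 \left(f + \left(\left(-4\right) \left(- \frac{1}{3}\right) + \frac{4}{Y}\right)\right) = 2 \left(f + \left(\frac{4}{3} + \frac{4}{Y}\right)\right) = 2 \left(\frac{4}{3} + f + \frac{4}{Y}\right) = \frac{8}{3} + 2 f + \frac{8}{Y}$)
$J = \frac{17956}{3}$ ($J = \left(\left(\frac{8}{3} + 2 \left(-3\right) + \frac{8}{1}\right) - 27\right)^{2} \cdot 2 \cdot 6 = \left(\left(\frac{8}{3} - 6 + 8 \cdot 1\right) - 27\right)^{2} \cdot 12 = \left(\left(\frac{8}{3} - 6 + 8\right) - 27\right)^{2} \cdot 12 = \left(\frac{14}{3} - 27\right)^{2} \cdot 12 = \left(- \frac{67}{3}\right)^{2} \cdot 12 = \frac{4489}{9} \cdot 12 = \frac{17956}{3} \approx 5985.3$)
$- J = \left(-1\right) \frac{17956}{3} = - \frac{17956}{3}$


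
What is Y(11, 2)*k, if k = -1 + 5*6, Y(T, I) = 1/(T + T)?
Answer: 29/22 ≈ 1.3182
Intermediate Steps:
Y(T, I) = 1/(2*T)
k = 29 (k = -1 + 30 = 29)
Y(11, 2)*k = ((½)/11)*29 = ((½)*(1/11))*29 = (1/22)*29 = 29/22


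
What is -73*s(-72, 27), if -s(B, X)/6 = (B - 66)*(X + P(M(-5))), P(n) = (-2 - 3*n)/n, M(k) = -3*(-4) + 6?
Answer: -1443940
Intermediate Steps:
M(k) = 18 (M(k) = 12 + 6 = 18)
P(n) = (-2 - 3*n)/n
s(B, X) = -6*(-66 + B)*(-28/9 + X) (s(B, X) = -6*(B - 66)*(X + (-3 - 2/18)) = -6*(-66 + B)*(X + (-3 - 2*1/18)) = -6*(-66 + B)*(X + (-3 - ⅑)) = -6*(-66 + B)*(X - 28/9) = -6*(-66 + B)*(-28/9 + X))
-73*s(-72, 27) = -73*(-1232 + 396*27 + (56/3)*(-72) - 6*(-72)*27) = -73*(-1232 + 10692 - 1344 + 11664) = -73*19780 = -1443940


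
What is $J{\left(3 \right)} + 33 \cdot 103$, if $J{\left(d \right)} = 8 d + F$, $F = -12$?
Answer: $3411$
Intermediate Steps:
$J{\left(d \right)} = -12 + 8 d$ ($J{\left(d \right)} = 8 d - 12 = -12 + 8 d$)
$J{\left(3 \right)} + 33 \cdot 103 = \left(-12 + 8 \cdot 3\right) + 33 \cdot 103 = \left(-12 + 24\right) + 3399 = 12 + 3399 = 3411$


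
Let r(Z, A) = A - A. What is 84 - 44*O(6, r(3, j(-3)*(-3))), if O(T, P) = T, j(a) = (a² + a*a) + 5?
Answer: -180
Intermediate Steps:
j(a) = 5 + 2*a² (j(a) = (a² + a²) + 5 = 2*a² + 5 = 5 + 2*a²)
r(Z, A) = 0
84 - 44*O(6, r(3, j(-3)*(-3))) = 84 - 44*6 = 84 - 264 = -180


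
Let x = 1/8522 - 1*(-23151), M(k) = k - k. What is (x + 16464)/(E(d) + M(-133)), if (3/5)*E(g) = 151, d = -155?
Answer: 1012797093/6434110 ≈ 157.41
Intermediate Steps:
M(k) = 0
x = 197292823/8522 (x = 1/8522 + 23151 = 197292823/8522 ≈ 23151.)
E(g) = 755/3 (E(g) = (5/3)*151 = 755/3)
(x + 16464)/(E(d) + M(-133)) = (197292823/8522 + 16464)/(755/3 + 0) = 337599031/(8522*(755/3)) = (337599031/8522)*(3/755) = 1012797093/6434110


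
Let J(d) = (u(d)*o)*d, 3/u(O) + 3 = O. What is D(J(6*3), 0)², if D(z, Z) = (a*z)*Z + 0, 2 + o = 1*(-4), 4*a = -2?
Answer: 0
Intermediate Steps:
a = -½ (a = (¼)*(-2) = -½ ≈ -0.50000)
u(O) = 3/(-3 + O)
o = -6 (o = -2 + 1*(-4) = -2 - 4 = -6)
J(d) = -18*d/(-3 + d) (J(d) = ((3/(-3 + d))*(-6))*d = (-18/(-3 + d))*d = -18*d/(-3 + d))
D(z, Z) = -Z*z/2 (D(z, Z) = (-z/2)*Z + 0 = -Z*z/2 + 0 = -Z*z/2)
D(J(6*3), 0)² = (-½*0*(-18*6*3/(-3 + 6*3)))² = (-½*0*(-18*18/(-3 + 18)))² = (-½*0*(-18*18/15))² = (-½*0*(-18*18*1/15))² = (-½*0*(-108/5))² = 0² = 0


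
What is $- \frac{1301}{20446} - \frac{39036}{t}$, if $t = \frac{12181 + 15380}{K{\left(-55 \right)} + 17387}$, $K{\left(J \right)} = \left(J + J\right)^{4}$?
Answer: $- \frac{38956032874033511}{187837402} \approx -2.0739 \cdot 10^{8}$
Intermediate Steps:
$K{\left(J \right)} = 16 J^{4}$ ($K{\left(J \right)} = \left(2 J\right)^{4} = 16 J^{4}$)
$t = \frac{9187}{48809129}$ ($t = \frac{12181 + 15380}{16 \left(-55\right)^{4} + 17387} = \frac{27561}{16 \cdot 9150625 + 17387} = \frac{27561}{146410000 + 17387} = \frac{27561}{146427387} = 27561 \cdot \frac{1}{146427387} = \frac{9187}{48809129} \approx 0.00018822$)
$- \frac{1301}{20446} - \frac{39036}{t} = - \frac{1301}{20446} - \frac{39036}{\frac{9187}{48809129}} = \left(-1301\right) \frac{1}{20446} - \frac{1905313159644}{9187} = - \frac{1301}{20446} - \frac{1905313159644}{9187} = - \frac{38956032874033511}{187837402}$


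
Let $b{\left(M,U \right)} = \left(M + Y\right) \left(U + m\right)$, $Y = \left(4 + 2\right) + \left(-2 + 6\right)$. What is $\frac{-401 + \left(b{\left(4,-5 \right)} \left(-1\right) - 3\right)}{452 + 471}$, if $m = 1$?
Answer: $- \frac{348}{923} \approx -0.37703$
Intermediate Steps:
$Y = 10$ ($Y = 6 + 4 = 10$)
$b{\left(M,U \right)} = \left(1 + U\right) \left(10 + M\right)$ ($b{\left(M,U \right)} = \left(M + 10\right) \left(U + 1\right) = \left(10 + M\right) \left(1 + U\right) = \left(1 + U\right) \left(10 + M\right)$)
$\frac{-401 + \left(b{\left(4,-5 \right)} \left(-1\right) - 3\right)}{452 + 471} = \frac{-401 - \left(3 - \left(10 + 4 + 10 \left(-5\right) + 4 \left(-5\right)\right) \left(-1\right)\right)}{452 + 471} = \frac{-401 - \left(3 - \left(10 + 4 - 50 - 20\right) \left(-1\right)\right)}{923} = \left(-401 - -53\right) \frac{1}{923} = \left(-401 + \left(56 - 3\right)\right) \frac{1}{923} = \left(-401 + 53\right) \frac{1}{923} = \left(-348\right) \frac{1}{923} = - \frac{348}{923}$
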